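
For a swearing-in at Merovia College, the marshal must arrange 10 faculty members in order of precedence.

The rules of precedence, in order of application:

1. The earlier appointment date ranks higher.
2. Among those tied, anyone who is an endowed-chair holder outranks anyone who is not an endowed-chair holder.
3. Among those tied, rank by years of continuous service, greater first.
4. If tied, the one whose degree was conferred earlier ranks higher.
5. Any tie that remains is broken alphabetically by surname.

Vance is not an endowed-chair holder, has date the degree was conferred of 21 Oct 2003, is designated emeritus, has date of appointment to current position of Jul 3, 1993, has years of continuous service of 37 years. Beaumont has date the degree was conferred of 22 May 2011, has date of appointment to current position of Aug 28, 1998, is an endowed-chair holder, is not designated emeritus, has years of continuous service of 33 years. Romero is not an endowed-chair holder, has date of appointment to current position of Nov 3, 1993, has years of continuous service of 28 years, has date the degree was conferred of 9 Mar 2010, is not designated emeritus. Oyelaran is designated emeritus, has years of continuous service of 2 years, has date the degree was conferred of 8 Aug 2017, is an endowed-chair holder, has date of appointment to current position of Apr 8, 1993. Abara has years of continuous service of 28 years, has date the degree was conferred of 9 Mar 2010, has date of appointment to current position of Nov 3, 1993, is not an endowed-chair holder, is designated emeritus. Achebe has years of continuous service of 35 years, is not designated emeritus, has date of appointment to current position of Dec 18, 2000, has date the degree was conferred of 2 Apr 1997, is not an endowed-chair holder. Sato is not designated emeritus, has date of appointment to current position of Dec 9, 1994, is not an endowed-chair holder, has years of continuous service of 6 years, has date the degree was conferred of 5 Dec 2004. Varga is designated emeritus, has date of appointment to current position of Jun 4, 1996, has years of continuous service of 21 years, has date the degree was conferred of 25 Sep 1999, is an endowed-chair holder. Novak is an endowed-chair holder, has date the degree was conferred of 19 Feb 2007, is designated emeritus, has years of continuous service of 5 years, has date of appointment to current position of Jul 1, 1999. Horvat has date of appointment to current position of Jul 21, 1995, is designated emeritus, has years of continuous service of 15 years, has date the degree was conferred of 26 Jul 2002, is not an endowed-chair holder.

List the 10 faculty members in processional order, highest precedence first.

By date of appointment to current position (earlier first): Oyelaran (Apr 8, 1993); then Vance (Jul 3, 1993); then Abara and Romero (both Nov 3, 1993); then Sato (Dec 9, 1994); then Horvat (Jul 21, 1995); then Varga (Jun 4, 1996); then Beaumont (Aug 28, 1998); then Novak (Jul 1, 1999); then Achebe (Dec 18, 2000).
Abara and Romero are each not an endowed-chair holder, so the next rule applies.
Abara and Romero both have years of continuous service 28 years, so the next rule applies.
Abara and Romero both have date the degree was conferred 9 Mar 2010, so the next rule applies.
Among Abara and Romero, alphabetically by surname: Abara before Romero.
Full order: Oyelaran, Vance, Abara, Romero, Sato, Horvat, Varga, Beaumont, Novak, Achebe.

Oyelaran, Vance, Abara, Romero, Sato, Horvat, Varga, Beaumont, Novak, Achebe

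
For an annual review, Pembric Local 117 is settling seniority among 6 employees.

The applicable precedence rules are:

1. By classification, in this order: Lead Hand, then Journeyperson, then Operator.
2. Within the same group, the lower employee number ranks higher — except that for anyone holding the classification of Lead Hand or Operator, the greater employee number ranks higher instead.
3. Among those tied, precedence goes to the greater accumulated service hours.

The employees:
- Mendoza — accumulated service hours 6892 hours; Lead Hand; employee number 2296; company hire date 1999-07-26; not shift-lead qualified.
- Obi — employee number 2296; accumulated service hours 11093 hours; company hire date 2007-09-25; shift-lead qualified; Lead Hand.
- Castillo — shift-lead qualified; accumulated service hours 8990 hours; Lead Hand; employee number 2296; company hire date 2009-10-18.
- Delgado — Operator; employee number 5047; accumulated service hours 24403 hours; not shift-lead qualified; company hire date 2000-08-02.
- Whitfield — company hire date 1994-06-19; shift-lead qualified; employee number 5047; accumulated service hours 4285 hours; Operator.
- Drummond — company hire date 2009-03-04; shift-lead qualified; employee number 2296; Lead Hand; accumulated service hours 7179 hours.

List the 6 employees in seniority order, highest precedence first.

Obi, Castillo, Drummond, Mendoza, Delgado, Whitfield

By classification: Obi, Castillo, Drummond and Mendoza (Lead Hand); then Delgado and Whitfield (Operator).
Obi, Castillo, Drummond and Mendoza all have employee number 2296, so the next rule applies.
Among Obi, Castillo, Drummond and Mendoza, by accumulated service hours (higher first): Obi (11093 hours) before Castillo (8990 hours) before Drummond (7179 hours) before Mendoza (6892 hours).
Delgado and Whitfield both have employee number 5047, so the next rule applies.
Among Delgado and Whitfield, by accumulated service hours (higher first): Delgado (24403 hours) before Whitfield (4285 hours).
Full order: Obi, Castillo, Drummond, Mendoza, Delgado, Whitfield.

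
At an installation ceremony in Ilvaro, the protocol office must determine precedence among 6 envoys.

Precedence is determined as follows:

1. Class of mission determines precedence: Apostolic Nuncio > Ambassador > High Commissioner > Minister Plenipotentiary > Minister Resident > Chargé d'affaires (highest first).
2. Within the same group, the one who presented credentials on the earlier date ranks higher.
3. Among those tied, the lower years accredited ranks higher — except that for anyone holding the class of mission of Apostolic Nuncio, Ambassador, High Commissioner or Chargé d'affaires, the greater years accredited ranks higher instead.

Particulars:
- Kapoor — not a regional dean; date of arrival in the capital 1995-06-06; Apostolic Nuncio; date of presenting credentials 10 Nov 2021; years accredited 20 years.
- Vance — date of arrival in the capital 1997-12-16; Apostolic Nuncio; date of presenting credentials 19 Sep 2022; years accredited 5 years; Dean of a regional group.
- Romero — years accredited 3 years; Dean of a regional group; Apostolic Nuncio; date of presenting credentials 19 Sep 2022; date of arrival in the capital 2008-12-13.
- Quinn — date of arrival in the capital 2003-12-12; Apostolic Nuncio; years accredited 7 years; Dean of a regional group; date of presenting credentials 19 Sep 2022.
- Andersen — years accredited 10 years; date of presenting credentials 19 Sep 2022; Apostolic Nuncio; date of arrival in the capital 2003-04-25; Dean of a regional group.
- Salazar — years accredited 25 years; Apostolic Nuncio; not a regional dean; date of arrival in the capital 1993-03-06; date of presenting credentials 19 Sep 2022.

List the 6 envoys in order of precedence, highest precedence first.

By class of mission: Kapoor, Salazar, Andersen, Quinn, Vance and Romero (Apostolic Nuncio).
Among Kapoor, Salazar, Andersen, Quinn, Vance and Romero, by date of presenting credentials (earlier first): Kapoor (10 Nov 2021) before Salazar, Andersen, Quinn, Vance and Romero (19 Sep 2022).
Among Salazar, Andersen, Quinn, Vance and Romero, by years accredited (higher first) (reversed rule for this group): Salazar (25 years) before Andersen (10 years) before Quinn (7 years) before Vance (5 years) before Romero (3 years).
Full order: Kapoor, Salazar, Andersen, Quinn, Vance, Romero.

Kapoor, Salazar, Andersen, Quinn, Vance, Romero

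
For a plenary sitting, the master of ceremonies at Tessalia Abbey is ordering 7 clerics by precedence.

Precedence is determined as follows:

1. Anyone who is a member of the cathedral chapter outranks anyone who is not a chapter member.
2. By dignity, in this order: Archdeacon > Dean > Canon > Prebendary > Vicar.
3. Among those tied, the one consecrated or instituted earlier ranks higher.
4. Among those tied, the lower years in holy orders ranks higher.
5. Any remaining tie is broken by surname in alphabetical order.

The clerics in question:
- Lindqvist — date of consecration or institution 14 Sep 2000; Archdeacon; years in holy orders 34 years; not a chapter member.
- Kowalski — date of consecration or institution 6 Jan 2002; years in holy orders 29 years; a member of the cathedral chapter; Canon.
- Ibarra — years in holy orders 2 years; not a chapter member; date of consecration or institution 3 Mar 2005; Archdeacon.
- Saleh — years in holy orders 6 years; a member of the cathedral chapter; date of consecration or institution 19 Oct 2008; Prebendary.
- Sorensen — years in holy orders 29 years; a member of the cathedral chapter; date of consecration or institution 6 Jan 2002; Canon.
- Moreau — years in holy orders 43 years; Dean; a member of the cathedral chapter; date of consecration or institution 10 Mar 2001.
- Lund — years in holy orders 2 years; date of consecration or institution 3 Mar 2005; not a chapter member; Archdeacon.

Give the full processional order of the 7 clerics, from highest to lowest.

Moreau, Kowalski, Sorensen, Saleh, Lindqvist, Ibarra, Lund

By the first rule: Moreau, Kowalski, Sorensen and Saleh (each a member of the cathedral chapter); then Lindqvist, Ibarra and Lund (each not a chapter member).
Among Moreau, Kowalski, Sorensen and Saleh, by dignity: Moreau (Dean) before Kowalski and Sorensen (Canon) before Saleh (Prebendary).
Kowalski and Sorensen both have date of consecration or institution 6 Jan 2002, so the next rule applies.
Kowalski and Sorensen both have years in holy orders 29 years, so the next rule applies.
Among Kowalski and Sorensen, alphabetically by surname: Kowalski before Sorensen.
Lindqvist, Ibarra and Lund are each Archdeacon, so the next rule applies.
Among Lindqvist, Ibarra and Lund, by date of consecration or institution (earlier first): Lindqvist (14 Sep 2000) before Ibarra and Lund (3 Mar 2005).
Ibarra and Lund both have years in holy orders 2 years, so the next rule applies.
Among Ibarra and Lund, alphabetically by surname: Ibarra before Lund.
Full order: Moreau, Kowalski, Sorensen, Saleh, Lindqvist, Ibarra, Lund.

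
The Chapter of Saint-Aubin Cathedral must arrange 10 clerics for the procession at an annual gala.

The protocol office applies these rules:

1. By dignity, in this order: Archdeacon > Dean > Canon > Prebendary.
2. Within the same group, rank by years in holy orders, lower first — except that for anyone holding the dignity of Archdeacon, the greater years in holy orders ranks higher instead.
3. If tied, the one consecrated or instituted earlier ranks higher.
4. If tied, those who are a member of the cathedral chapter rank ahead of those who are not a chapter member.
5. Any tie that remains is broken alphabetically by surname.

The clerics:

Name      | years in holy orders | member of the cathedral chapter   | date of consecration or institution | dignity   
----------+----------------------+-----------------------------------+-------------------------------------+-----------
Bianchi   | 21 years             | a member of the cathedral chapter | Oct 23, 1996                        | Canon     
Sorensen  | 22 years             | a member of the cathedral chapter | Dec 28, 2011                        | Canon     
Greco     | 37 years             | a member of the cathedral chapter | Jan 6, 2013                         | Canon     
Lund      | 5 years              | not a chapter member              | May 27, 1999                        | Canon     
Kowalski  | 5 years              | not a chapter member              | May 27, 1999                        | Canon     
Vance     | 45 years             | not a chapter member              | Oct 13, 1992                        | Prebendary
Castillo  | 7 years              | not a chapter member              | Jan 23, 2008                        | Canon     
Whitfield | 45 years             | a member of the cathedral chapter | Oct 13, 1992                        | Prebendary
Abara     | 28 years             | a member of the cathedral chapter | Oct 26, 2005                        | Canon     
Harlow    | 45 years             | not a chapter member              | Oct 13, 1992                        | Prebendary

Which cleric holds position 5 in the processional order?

By dignity: Kowalski, Lund, Castillo, Bianchi, Sorensen, Abara and Greco (Canon); then Whitfield, Harlow and Vance (Prebendary).
Among Kowalski, Lund, Castillo, Bianchi, Sorensen, Abara and Greco, by years in holy orders (lower first): Kowalski and Lund (5 years) before Castillo (7 years) before Bianchi (21 years) before Sorensen (22 years) before Abara (28 years) before Greco (37 years).
Kowalski and Lund both have date of consecration or institution May 27, 1999, so the next rule applies.
Kowalski and Lund are each not a chapter member, so the next rule applies.
Among Kowalski and Lund, alphabetically by surname: Kowalski before Lund.
Whitfield, Harlow and Vance all have years in holy orders 45 years, so the next rule applies.
Whitfield, Harlow and Vance all have date of consecration or institution Oct 13, 1992, so the next rule applies.
Among Whitfield, Harlow and Vance, a member of the cathedral chapter before not a chapter member: Whitfield (a member of the cathedral chapter) before Harlow and Vance (not a chapter member).
Among Harlow and Vance, alphabetically by surname: Harlow before Vance.
Order: Kowalski, Lund, Castillo, Bianchi, Sorensen, Abara, Greco, Whitfield, Harlow, Vance.

Sorensen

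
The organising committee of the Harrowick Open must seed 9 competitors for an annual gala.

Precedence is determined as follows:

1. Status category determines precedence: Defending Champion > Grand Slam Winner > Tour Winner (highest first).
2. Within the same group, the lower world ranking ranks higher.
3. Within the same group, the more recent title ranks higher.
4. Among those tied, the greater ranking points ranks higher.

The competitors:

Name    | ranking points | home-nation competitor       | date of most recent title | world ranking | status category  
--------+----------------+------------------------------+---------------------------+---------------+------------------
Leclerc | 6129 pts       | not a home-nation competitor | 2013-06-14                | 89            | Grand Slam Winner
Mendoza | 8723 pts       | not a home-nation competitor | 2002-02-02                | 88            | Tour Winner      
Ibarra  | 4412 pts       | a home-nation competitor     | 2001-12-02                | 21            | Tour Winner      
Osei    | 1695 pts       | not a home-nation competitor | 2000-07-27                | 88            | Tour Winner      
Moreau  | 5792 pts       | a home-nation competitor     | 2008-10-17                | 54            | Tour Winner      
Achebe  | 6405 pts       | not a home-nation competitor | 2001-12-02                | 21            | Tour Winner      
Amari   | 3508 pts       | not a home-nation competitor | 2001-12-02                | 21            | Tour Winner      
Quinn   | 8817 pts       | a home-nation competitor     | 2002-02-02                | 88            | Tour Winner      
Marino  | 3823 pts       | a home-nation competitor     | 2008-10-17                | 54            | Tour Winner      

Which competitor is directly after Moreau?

Marino

By status category: Leclerc (Grand Slam Winner); then Achebe, Ibarra, Amari, Moreau, Marino, Quinn, Mendoza and Osei (Tour Winner).
Among Achebe, Ibarra, Amari, Moreau, Marino, Quinn, Mendoza and Osei, by world ranking (lower first): Achebe, Ibarra and Amari (21) before Moreau and Marino (54) before Quinn, Mendoza and Osei (88).
Achebe, Ibarra and Amari all have date of most recent title 2001-12-02, so the next rule applies.
Among Achebe, Ibarra and Amari, by ranking points (higher first): Achebe (6405 pts) before Ibarra (4412 pts) before Amari (3508 pts).
Moreau and Marino both have date of most recent title 2008-10-17, so the next rule applies.
Among Moreau and Marino, by ranking points (higher first): Moreau (5792 pts) before Marino (3823 pts).
Among Quinn, Mendoza and Osei, by date of most recent title (later first): Quinn and Mendoza (2002-02-02) before Osei (2000-07-27).
Among Quinn and Mendoza, by ranking points (higher first): Quinn (8817 pts) before Mendoza (8723 pts).
Order: Leclerc, Achebe, Ibarra, Amari, Moreau, Marino, Quinn, Mendoza, Osei.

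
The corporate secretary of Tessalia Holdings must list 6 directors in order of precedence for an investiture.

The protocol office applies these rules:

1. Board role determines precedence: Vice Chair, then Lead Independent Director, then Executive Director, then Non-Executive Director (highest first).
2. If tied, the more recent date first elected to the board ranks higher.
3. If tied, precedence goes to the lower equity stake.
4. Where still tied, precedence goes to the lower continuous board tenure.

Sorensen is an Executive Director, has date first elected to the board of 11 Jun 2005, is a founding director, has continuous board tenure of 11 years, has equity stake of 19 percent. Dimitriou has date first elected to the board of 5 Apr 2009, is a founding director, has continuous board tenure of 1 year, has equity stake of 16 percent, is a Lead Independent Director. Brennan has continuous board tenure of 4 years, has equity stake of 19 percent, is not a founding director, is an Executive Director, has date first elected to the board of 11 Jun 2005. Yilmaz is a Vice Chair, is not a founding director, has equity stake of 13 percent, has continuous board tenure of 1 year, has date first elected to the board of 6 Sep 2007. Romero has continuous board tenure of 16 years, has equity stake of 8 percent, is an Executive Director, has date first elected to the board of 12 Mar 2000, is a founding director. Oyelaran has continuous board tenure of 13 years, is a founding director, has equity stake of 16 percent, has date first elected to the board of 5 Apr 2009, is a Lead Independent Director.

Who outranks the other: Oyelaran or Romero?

Oyelaran

By board role: Yilmaz (Vice Chair); then Dimitriou and Oyelaran (Lead Independent Director); then Brennan, Sorensen and Romero (Executive Director).
Dimitriou and Oyelaran both have date first elected to the board 5 Apr 2009, so the next rule applies.
Dimitriou and Oyelaran both have equity stake 16 percent, so the next rule applies.
Among Dimitriou and Oyelaran, by continuous board tenure (lower first): Dimitriou (1 year) before Oyelaran (13 years).
Among Brennan, Sorensen and Romero, by date first elected to the board (later first): Brennan and Sorensen (11 Jun 2005) before Romero (12 Mar 2000).
Brennan and Sorensen both have equity stake 19 percent, so the next rule applies.
Among Brennan and Sorensen, by continuous board tenure (lower first): Brennan (4 years) before Sorensen (11 years).
So Oyelaran takes precedence.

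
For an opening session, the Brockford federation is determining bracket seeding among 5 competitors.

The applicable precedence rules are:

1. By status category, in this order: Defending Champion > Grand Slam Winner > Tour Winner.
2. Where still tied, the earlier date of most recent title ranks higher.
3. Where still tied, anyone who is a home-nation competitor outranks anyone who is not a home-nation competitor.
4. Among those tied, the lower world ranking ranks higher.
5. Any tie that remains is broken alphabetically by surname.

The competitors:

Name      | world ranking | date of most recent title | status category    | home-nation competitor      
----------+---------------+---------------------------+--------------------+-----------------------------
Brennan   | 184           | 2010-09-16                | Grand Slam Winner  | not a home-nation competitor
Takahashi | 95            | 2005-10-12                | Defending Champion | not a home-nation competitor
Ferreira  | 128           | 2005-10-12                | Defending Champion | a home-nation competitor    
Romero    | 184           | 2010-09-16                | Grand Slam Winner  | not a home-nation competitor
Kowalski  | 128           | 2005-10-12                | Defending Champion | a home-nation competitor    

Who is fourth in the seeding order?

By status category: Ferreira, Kowalski and Takahashi (Defending Champion); then Brennan and Romero (Grand Slam Winner).
Ferreira, Kowalski and Takahashi all have date of most recent title 2005-10-12, so the next rule applies.
Among Ferreira, Kowalski and Takahashi, a home-nation competitor before not a home-nation competitor: Ferreira and Kowalski (a home-nation competitor) before Takahashi (not a home-nation competitor).
Ferreira and Kowalski both have world ranking 128, so the next rule applies.
Among Ferreira and Kowalski, alphabetically by surname: Ferreira before Kowalski.
Brennan and Romero both have date of most recent title 2010-09-16, so the next rule applies.
Brennan and Romero are each not a home-nation competitor, so the next rule applies.
Brennan and Romero both have world ranking 184, so the next rule applies.
Among Brennan and Romero, alphabetically by surname: Brennan before Romero.
Order: Ferreira, Kowalski, Takahashi, Brennan, Romero.

Brennan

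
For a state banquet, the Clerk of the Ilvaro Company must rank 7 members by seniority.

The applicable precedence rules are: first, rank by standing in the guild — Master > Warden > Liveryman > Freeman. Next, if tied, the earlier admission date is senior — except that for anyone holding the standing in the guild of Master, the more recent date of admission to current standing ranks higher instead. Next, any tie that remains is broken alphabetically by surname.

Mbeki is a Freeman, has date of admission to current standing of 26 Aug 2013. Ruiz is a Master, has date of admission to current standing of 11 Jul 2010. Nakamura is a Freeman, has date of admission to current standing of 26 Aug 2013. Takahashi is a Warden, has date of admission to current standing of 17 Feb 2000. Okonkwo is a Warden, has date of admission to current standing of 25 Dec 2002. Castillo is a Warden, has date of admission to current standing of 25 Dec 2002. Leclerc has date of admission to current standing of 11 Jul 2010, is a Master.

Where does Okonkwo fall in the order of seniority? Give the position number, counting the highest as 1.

By standing in the guild: Leclerc and Ruiz (Master); then Takahashi, Castillo and Okonkwo (Warden); then Mbeki and Nakamura (Freeman).
Leclerc and Ruiz both have date of admission to current standing 11 Jul 2010, so the next rule applies.
Among Leclerc and Ruiz, alphabetically by surname: Leclerc before Ruiz.
Among Takahashi, Castillo and Okonkwo, by date of admission to current standing (earlier first): Takahashi (17 Feb 2000) before Castillo and Okonkwo (25 Dec 2002).
Among Castillo and Okonkwo, alphabetically by surname: Castillo before Okonkwo.
Mbeki and Nakamura both have date of admission to current standing 26 Aug 2013, so the next rule applies.
Among Mbeki and Nakamura, alphabetically by surname: Mbeki before Nakamura.
Order: Leclerc, Ruiz, Takahashi, Castillo, Okonkwo, Mbeki, Nakamura. So position 5.

5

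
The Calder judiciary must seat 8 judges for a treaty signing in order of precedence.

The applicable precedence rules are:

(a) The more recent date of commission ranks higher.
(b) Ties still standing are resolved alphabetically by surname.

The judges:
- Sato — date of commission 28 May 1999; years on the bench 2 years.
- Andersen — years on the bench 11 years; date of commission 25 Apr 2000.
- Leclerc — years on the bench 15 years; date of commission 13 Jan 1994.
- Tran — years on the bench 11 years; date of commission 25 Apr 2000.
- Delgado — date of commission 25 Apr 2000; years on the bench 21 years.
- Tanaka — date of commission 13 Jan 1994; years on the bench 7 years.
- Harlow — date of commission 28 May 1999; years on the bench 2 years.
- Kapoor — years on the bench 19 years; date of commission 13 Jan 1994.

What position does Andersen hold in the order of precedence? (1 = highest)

By date of commission (later first): Andersen, Delgado and Tran (each 25 Apr 2000); then Harlow and Sato (both 28 May 1999); then Kapoor, Leclerc and Tanaka (each 13 Jan 1994).
Among Andersen, Delgado and Tran, alphabetically by surname: Andersen before Delgado before Tran.
Among Harlow and Sato, alphabetically by surname: Harlow before Sato.
Among Kapoor, Leclerc and Tanaka, alphabetically by surname: Kapoor before Leclerc before Tanaka.
Order: Andersen, Delgado, Tran, Harlow, Sato, Kapoor, Leclerc, Tanaka. So position 1.

1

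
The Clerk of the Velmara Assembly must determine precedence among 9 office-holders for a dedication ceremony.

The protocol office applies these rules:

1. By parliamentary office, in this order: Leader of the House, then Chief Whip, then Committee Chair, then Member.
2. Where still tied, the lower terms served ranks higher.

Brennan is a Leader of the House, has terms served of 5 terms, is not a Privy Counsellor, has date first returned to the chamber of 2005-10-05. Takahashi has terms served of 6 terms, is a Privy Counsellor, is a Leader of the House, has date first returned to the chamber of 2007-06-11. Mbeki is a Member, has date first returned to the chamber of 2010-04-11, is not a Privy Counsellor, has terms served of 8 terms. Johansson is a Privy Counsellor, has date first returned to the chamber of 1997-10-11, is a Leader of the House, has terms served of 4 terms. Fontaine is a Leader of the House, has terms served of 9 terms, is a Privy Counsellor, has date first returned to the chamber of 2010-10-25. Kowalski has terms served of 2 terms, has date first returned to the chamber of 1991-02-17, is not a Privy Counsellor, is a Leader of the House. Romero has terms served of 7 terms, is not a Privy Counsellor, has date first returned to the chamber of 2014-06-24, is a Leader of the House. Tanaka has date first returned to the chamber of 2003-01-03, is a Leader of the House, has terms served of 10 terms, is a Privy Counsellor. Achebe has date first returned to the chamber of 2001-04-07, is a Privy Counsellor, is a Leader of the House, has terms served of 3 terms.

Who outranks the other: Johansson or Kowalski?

Kowalski

By parliamentary office: Kowalski, Achebe, Johansson, Brennan, Takahashi, Romero, Fontaine and Tanaka (Leader of the House); then Mbeki (Member).
Among Kowalski, Achebe, Johansson, Brennan, Takahashi, Romero, Fontaine and Tanaka, by terms served (lower first): Kowalski (2 terms) before Achebe (3 terms) before Johansson (4 terms) before Brennan (5 terms) before Takahashi (6 terms) before Romero (7 terms) before Fontaine (9 terms) before Tanaka (10 terms).
So Kowalski takes precedence.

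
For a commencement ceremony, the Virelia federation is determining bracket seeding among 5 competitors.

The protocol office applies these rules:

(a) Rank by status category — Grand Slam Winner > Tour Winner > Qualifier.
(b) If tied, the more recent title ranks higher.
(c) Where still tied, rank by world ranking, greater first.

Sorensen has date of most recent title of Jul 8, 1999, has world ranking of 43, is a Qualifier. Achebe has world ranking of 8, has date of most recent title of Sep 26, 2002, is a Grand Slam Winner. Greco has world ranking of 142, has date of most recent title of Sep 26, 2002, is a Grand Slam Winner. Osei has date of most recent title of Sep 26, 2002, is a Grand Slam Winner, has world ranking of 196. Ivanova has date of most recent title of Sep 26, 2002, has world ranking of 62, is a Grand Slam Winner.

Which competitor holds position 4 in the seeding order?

By status category: Osei, Greco, Ivanova and Achebe (Grand Slam Winner); then Sorensen (Qualifier).
Osei, Greco, Ivanova and Achebe all have date of most recent title Sep 26, 2002, so the next rule applies.
Among Osei, Greco, Ivanova and Achebe, by world ranking (higher first): Osei (196) before Greco (142) before Ivanova (62) before Achebe (8).
Order: Osei, Greco, Ivanova, Achebe, Sorensen.

Achebe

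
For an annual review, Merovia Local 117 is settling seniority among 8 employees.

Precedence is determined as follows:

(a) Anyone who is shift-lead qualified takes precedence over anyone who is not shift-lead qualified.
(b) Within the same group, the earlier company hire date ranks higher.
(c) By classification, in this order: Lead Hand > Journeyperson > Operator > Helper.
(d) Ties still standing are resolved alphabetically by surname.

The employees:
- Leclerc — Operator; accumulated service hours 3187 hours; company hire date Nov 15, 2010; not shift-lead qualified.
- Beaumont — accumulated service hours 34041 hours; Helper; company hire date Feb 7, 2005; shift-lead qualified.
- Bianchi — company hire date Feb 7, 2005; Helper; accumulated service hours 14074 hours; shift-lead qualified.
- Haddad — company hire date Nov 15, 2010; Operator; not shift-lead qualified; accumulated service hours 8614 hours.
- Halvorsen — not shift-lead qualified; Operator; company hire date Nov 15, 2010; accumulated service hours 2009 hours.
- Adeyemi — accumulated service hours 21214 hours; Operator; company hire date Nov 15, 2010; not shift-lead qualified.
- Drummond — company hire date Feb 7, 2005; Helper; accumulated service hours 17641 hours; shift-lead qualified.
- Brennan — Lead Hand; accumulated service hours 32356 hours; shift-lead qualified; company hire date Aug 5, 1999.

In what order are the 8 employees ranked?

Brennan, Beaumont, Bianchi, Drummond, Adeyemi, Haddad, Halvorsen, Leclerc

By the first rule: Brennan, Beaumont, Bianchi and Drummond (each shift-lead qualified); then Adeyemi, Haddad, Halvorsen and Leclerc (each not shift-lead qualified).
Among Brennan, Beaumont, Bianchi and Drummond, by company hire date (earlier first): Brennan (Aug 5, 1999) before Beaumont, Bianchi and Drummond (Feb 7, 2005).
Beaumont, Bianchi and Drummond are each Helper, so the next rule applies.
Among Beaumont, Bianchi and Drummond, alphabetically by surname: Beaumont before Bianchi before Drummond.
Adeyemi, Haddad, Halvorsen and Leclerc all have company hire date Nov 15, 2010, so the next rule applies.
Adeyemi, Haddad, Halvorsen and Leclerc are each Operator, so the next rule applies.
Among Adeyemi, Haddad, Halvorsen and Leclerc, alphabetically by surname: Adeyemi before Haddad before Halvorsen before Leclerc.
Full order: Brennan, Beaumont, Bianchi, Drummond, Adeyemi, Haddad, Halvorsen, Leclerc.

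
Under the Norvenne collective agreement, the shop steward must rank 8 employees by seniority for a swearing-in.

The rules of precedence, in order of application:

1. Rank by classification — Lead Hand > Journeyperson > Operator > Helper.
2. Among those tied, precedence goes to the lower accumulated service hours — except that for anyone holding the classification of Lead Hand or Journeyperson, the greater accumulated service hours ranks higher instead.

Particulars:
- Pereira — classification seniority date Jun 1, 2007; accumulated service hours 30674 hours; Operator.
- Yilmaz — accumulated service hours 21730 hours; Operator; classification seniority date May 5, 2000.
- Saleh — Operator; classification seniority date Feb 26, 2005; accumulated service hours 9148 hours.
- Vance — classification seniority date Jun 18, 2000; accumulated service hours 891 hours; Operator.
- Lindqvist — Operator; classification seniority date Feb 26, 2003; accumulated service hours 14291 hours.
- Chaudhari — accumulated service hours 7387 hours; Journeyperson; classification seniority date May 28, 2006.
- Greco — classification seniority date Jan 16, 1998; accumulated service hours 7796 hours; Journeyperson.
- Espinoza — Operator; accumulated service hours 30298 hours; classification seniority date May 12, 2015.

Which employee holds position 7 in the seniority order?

By classification: Greco and Chaudhari (Journeyperson); then Vance, Saleh, Lindqvist, Yilmaz, Espinoza and Pereira (Operator).
Among Greco and Chaudhari, by accumulated service hours (higher first) (reversed rule for this group): Greco (7796 hours) before Chaudhari (7387 hours).
Among Vance, Saleh, Lindqvist, Yilmaz, Espinoza and Pereira, by accumulated service hours (lower first): Vance (891 hours) before Saleh (9148 hours) before Lindqvist (14291 hours) before Yilmaz (21730 hours) before Espinoza (30298 hours) before Pereira (30674 hours).
Order: Greco, Chaudhari, Vance, Saleh, Lindqvist, Yilmaz, Espinoza, Pereira.

Espinoza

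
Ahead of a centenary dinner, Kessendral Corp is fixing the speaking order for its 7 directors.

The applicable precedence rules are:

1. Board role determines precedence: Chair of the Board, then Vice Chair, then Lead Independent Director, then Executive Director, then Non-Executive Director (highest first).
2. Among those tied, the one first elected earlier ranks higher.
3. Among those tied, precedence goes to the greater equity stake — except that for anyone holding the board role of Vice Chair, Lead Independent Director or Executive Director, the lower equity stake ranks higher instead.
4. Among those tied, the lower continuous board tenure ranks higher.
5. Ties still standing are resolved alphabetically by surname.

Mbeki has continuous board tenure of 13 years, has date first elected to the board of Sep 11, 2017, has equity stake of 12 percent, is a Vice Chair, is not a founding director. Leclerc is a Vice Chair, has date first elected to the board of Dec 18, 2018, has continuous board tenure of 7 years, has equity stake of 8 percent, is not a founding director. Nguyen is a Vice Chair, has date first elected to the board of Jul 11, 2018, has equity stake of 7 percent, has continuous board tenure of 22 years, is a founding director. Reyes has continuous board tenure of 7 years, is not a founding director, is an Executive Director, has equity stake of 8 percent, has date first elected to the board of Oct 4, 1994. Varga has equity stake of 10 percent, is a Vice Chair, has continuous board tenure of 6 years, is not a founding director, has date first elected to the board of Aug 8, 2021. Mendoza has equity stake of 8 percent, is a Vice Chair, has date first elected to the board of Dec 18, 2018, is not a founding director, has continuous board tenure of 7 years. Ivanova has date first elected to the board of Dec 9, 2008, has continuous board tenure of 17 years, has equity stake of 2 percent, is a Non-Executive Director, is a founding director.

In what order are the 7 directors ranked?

Mbeki, Nguyen, Leclerc, Mendoza, Varga, Reyes, Ivanova

By board role: Mbeki, Nguyen, Leclerc, Mendoza and Varga (Vice Chair); then Reyes (Executive Director); then Ivanova (Non-Executive Director).
Among Mbeki, Nguyen, Leclerc, Mendoza and Varga, by date first elected to the board (earlier first): Mbeki (Sep 11, 2017) before Nguyen (Jul 11, 2018) before Leclerc and Mendoza (Dec 18, 2018) before Varga (Aug 8, 2021).
Leclerc and Mendoza both have equity stake 8 percent, so the next rule applies.
Leclerc and Mendoza both have continuous board tenure 7 years, so the next rule applies.
Among Leclerc and Mendoza, alphabetically by surname: Leclerc before Mendoza.
Full order: Mbeki, Nguyen, Leclerc, Mendoza, Varga, Reyes, Ivanova.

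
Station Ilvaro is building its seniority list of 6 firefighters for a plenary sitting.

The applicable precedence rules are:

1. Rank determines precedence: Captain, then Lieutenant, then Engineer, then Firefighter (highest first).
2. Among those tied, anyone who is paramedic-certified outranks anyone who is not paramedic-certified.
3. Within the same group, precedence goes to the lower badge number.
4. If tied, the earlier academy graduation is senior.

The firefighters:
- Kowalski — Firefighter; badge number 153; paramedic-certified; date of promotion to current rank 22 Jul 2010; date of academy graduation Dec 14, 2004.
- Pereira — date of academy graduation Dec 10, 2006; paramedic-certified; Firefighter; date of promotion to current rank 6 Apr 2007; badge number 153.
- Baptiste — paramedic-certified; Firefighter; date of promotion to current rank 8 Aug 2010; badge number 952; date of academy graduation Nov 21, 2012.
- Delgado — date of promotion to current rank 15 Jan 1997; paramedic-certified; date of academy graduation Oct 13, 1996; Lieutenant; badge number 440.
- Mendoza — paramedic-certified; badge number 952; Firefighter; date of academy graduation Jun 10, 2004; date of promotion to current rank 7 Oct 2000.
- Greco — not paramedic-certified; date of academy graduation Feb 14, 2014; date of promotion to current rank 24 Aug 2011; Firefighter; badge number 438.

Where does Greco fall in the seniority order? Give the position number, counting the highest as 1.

By rank: Delgado (Lieutenant); then Kowalski, Pereira, Mendoza, Baptiste and Greco (Firefighter).
Among Kowalski, Pereira, Mendoza, Baptiste and Greco, paramedic-certified before not paramedic-certified: Kowalski, Pereira, Mendoza and Baptiste (paramedic-certified) before Greco (not paramedic-certified).
Among Kowalski, Pereira, Mendoza and Baptiste, by badge number (lower first): Kowalski and Pereira (153) before Mendoza and Baptiste (952).
Among Kowalski and Pereira, by date of academy graduation (earlier first): Kowalski (Dec 14, 2004) before Pereira (Dec 10, 2006).
Among Mendoza and Baptiste, by date of academy graduation (earlier first): Mendoza (Jun 10, 2004) before Baptiste (Nov 21, 2012).
Order: Delgado, Kowalski, Pereira, Mendoza, Baptiste, Greco. So position 6.

6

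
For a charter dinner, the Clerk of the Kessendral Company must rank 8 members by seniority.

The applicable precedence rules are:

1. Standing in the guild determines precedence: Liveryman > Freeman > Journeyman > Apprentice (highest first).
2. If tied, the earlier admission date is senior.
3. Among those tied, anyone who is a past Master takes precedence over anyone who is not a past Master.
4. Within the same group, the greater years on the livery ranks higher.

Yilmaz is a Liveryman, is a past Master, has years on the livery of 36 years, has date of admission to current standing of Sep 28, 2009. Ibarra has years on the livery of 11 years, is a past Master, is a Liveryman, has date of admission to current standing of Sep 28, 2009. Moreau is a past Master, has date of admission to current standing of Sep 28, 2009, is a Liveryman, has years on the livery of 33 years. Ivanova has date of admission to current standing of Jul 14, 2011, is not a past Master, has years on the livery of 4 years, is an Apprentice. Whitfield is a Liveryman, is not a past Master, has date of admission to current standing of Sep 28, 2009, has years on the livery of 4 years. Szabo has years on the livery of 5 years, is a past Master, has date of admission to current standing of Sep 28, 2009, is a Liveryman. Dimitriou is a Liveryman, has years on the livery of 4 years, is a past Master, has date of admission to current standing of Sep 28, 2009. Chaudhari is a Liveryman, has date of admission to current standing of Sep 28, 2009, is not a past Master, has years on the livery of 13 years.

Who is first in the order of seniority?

By standing in the guild: Yilmaz, Moreau, Ibarra, Szabo, Dimitriou, Chaudhari and Whitfield (Liveryman); then Ivanova (Apprentice).
Yilmaz, Moreau, Ibarra, Szabo, Dimitriou, Chaudhari and Whitfield all have date of admission to current standing Sep 28, 2009, so the next rule applies.
Among Yilmaz, Moreau, Ibarra, Szabo, Dimitriou, Chaudhari and Whitfield, a past Master before not a past Master: Yilmaz, Moreau, Ibarra, Szabo and Dimitriou (a past Master) before Chaudhari and Whitfield (not a past Master).
Among Yilmaz, Moreau, Ibarra, Szabo and Dimitriou, by years on the livery (higher first): Yilmaz (36 years) before Moreau (33 years) before Ibarra (11 years) before Szabo (5 years) before Dimitriou (4 years).
Among Chaudhari and Whitfield, by years on the livery (higher first): Chaudhari (13 years) before Whitfield (4 years).
Order: Yilmaz, Moreau, Ibarra, Szabo, Dimitriou, Chaudhari, Whitfield, Ivanova.

Yilmaz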